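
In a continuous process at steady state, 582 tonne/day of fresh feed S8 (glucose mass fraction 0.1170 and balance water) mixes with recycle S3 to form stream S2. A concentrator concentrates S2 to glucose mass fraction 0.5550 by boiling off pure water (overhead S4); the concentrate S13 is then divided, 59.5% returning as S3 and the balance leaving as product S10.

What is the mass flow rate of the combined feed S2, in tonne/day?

Overall glucose balance (none leaves overhead): glucose in fresh feed = glucose in product, i.e. 582×0.117 = (1−0.595)·S13·0.555.
S13 = 68.094/(0.555×0.405) = 302.94 tonne/day.
Recycle S3 = 0.595×302.94 = 180.25 tonne/day.
Combined feed S2 = 582 + 180.25 = 762.25 tonne/day.

762.3 tonne/day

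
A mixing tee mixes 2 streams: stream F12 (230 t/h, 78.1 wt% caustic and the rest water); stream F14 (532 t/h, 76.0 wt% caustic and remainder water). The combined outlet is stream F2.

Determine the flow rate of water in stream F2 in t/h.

178 t/h

water out = water in = 230×0.219 + 532×0.240 = 178.05 t/h.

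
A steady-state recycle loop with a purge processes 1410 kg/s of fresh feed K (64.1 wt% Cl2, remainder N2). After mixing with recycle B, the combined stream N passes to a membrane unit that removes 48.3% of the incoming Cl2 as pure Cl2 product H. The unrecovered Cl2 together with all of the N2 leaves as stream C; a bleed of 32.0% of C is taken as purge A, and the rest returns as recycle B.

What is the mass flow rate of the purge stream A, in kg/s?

736.8 kg/s

N2 enters only via K and leaves only via the purge: 1410×0.359 = 0.320×(N2 in C), and the membrane unit passes all N2, so N2 in N = N2 in C = 1581.8 kg/s.
Cl2 in N: m_A = 1410×0.641 + (1−0.320)·(1−0.483)·m_A, so m_A = 903.81/0.6484 = 1393.8 kg/s.
C = (1−0.483)×1393.8 + 1581.8 = 2302.4 kg/s.
Purge A = 0.320×2302.4 = 736.78 kg/s.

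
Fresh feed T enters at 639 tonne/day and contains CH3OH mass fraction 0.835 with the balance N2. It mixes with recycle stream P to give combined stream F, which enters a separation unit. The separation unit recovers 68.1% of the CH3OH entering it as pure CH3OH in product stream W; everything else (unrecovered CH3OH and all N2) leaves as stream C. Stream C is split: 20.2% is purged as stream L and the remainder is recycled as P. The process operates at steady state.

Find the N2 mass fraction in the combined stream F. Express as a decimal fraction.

0.422

N2 enters only via T and leaves only via the purge: 639×0.165 = 0.202×(N2 in C), and the separation unit passes all N2, so N2 in F = N2 in C = 521.96 tonne/day.
CH3OH in F: m_A = 639×0.835 + (1−0.202)·(1−0.681)·m_A, so m_A = 533.56/0.7454 = 715.77 tonne/day.
F = 715.77 + 521.96 = 1237.7 tonne/day.
N2 fraction in F = 521.96/1237.7 = 0.422.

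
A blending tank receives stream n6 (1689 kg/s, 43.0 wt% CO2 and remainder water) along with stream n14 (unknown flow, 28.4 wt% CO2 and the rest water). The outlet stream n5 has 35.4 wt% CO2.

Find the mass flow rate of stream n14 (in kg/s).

Let n14 be the unknown flow. Total out = 1689 + n14.
CO2 balance: 726.27 + 0.284·n14 = 0.354·(1689 + n14)
(0.284 − 0.354)·n14 = 0.354×1689 − 726.27 = -128.36
n14 = -128.36 / -0.070 = 1833.8 kg/s

1834 kg/s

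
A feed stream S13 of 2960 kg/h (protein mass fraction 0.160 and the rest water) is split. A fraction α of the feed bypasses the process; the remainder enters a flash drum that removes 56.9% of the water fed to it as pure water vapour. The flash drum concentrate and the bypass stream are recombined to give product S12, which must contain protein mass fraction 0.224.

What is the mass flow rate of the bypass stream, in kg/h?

1191 kg/h

All 2960×0.160 = 473.6 kg/h of protein reaches S12, so S12 = 473.6/0.224 = 2114.3 kg/h and vapour = 845.71 kg/h.
The evaporator receives (1−α)·2960 of feed at 0.840 water and removes 0.569 of that water:
0.569×0.840×(1−α)×2960 = 845.71
(1−α) = 845.71/1414.8 = 0.5978;  α = 0.4022.
Bypass flow = 0.4022×2960 = 1190.6 kg/h.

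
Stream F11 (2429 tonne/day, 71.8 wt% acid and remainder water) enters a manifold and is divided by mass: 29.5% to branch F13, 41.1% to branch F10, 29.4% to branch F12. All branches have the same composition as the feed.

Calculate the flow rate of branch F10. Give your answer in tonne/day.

Branch F10 flow = 0.411×2429 = 998.32 tonne/day.

998.3 tonne/day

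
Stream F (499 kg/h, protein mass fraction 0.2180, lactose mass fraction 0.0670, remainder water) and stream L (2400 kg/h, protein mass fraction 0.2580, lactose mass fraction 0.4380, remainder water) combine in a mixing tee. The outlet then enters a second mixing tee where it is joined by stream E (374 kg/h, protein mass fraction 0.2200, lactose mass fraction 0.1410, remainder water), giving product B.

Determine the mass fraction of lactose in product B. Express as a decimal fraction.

0.3475

Overall, product flow = 3273 kg/h.
lactose in = 499×0.067 + 2400×0.438 + 374×0.141 = 1137.4 kg/h.
lactose fraction in B = 0.3475.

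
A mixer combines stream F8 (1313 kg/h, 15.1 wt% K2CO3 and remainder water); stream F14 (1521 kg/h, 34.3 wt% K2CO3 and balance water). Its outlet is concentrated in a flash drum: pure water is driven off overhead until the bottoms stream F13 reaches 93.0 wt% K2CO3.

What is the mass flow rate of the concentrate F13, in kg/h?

774.2 kg/h

K2CO3 entering = 1313×0.151 + 1521×0.343 = 719.97 kg/h.
All K2CO3 reports to F13, so F13 = 719.97/0.930 = 774.16 kg/h.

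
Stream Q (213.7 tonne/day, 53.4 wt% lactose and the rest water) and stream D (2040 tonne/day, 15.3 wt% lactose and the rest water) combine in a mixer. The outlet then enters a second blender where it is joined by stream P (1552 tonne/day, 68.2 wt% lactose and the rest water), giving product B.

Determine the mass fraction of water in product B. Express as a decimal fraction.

0.610

Overall, product flow = 3805.7 tonne/day.
water in = 213.7×0.466 + 2040×0.847 + 1552×0.318 = 2321 tonne/day.
water fraction in B = 0.610.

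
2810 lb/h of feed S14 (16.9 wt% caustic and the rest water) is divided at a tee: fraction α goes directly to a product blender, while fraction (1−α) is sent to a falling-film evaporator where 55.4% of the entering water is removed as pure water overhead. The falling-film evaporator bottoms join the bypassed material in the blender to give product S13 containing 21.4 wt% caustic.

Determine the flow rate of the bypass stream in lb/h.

All 2810×0.169 = 474.89 lb/h of caustic reaches S13, so S13 = 474.89/0.214 = 2219.1 lb/h and vapour = 590.89 lb/h.
The evaporator receives (1−α)·2810 of feed at 0.831 water and removes 0.554 of that water:
0.554×0.831×(1−α)×2810 = 590.89
(1−α) = 590.89/1293.7 = 0.4568;  α = 0.5432.
Bypass flow = 0.5432×2810 = 1526.5 lb/h.

1527 lb/h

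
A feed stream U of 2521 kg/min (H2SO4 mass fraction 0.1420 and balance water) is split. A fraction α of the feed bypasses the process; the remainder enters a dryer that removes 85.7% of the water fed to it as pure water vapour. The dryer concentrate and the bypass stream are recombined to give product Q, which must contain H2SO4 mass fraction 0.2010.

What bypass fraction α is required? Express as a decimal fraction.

All 2521×0.142 = 357.98 kg/min of H2SO4 reaches Q, so Q = 357.98/0.201 = 1781 kg/min and vapour = 740 kg/min.
The evaporator receives (1−α)·2521 of feed at 0.858 water and removes 0.857 of that water:
0.857×0.858×(1−α)×2521 = 740
(1−α) = 740/1853.7 = 0.3992;  α = 0.6008.

0.601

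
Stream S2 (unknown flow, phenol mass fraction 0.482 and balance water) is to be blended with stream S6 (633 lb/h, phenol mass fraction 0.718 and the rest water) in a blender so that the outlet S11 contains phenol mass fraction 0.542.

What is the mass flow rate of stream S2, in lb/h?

Let S2 be the unknown flow. Total out = 633 + S2.
phenol balance: 454.49 + 0.482·S2 = 0.542·(633 + S2)
(0.482 − 0.542)·S2 = 0.542×633 − 454.49 = -111.41
S2 = -111.41 / -0.060 = 1856.8 lb/h

1857 lb/h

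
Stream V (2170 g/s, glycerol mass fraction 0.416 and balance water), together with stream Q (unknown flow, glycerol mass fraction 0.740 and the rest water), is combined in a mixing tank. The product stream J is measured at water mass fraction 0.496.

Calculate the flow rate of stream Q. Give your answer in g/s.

809.2 g/s

Let Q be the unknown flow. Total out = 2170 + Q.
water balance: 1267.3 + 0.260·Q = 0.496·(2170 + Q)
(0.260 − 0.496)·Q = 0.496×2170 − 1267.3 = -190.96
Q = -190.96 / -0.236 = 809.15 g/s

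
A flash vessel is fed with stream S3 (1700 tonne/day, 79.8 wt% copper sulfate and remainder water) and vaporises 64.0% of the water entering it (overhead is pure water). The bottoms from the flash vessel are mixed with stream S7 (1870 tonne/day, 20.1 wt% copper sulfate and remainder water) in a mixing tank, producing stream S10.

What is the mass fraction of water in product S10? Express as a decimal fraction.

0.483

Vapour removed = 0.640×0.202×1700 = 219.78 tonne/day; concentrate = 1480.2 tonne/day.
water reaching the mixer = 123.62 (from concentrate) + 1870×0.799 = 1617.8 tonne/day.
Product flow = 1480.2 + 1870 = 3350.2 tonne/day; water fraction = 0.483.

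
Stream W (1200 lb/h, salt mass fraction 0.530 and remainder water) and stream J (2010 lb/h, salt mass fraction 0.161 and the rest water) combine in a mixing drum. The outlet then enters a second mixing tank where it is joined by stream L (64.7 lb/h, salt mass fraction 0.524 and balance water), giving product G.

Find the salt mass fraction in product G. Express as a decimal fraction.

0.303

Overall, product flow = 3274.7 lb/h.
salt in = 1200×0.530 + 2010×0.161 + 64.7×0.524 = 993.51 lb/h.
salt fraction in G = 0.303.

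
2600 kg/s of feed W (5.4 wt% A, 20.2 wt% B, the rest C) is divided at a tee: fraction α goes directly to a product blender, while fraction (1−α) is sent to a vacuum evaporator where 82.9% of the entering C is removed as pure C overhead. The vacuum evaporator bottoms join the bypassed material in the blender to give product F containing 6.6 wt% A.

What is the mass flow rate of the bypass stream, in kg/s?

All 2600×0.054 = 140.4 kg/s of A reaches F, so F = 140.4/0.066 = 2127.3 kg/s and vapour = 472.73 kg/s.
The evaporator receives (1−α)·2600 of feed at 0.744 C and removes 0.829 of that C:
0.829×0.744×(1−α)×2600 = 472.73
(1−α) = 472.73/1603.6 = 0.2948;  α = 0.7052.
Bypass flow = 0.7052×2600 = 1833.6 kg/s.

1834 kg/s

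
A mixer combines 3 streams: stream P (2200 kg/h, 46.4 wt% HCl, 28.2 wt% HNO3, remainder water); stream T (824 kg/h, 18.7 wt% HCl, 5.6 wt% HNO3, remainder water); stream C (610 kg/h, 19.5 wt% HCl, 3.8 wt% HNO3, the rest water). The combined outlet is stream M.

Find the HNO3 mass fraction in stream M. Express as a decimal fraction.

0.190

Total flow out = 2200 + 824 + 610 = 3634 kg/h.
HNO3 in = 2200×0.282 + 824×0.056 + 610×0.038 = 689.72 kg/h.
HNO3 mass fraction in M = 689.72/3634 = 0.190.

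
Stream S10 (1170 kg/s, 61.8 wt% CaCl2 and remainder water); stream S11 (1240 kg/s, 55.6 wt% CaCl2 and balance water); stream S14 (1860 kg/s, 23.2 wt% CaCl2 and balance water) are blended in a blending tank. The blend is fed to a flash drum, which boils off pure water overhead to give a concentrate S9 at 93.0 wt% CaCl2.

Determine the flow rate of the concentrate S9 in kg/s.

CaCl2 entering = 1170×0.618 + 1240×0.556 + 1860×0.232 = 1844 kg/s.
All CaCl2 reports to S9, so S9 = 1844/0.930 = 1982.8 kg/s.

1983 kg/s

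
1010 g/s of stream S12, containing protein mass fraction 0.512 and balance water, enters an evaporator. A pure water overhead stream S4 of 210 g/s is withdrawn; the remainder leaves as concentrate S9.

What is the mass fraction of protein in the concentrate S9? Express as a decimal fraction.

protein is not removed: 1010×0.512 = 517.12 g/s of protein enters S9.
Concentrate = 1010 − 210 = 800 g/s.
Mass fraction = 517.12/800 = 0.646.

0.646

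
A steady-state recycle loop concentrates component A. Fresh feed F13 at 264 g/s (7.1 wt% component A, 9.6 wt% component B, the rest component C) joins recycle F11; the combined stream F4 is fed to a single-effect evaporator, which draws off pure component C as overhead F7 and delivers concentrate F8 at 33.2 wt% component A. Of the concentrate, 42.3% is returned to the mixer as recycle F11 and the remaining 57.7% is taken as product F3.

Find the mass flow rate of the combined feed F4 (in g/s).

Overall component A balance (none leaves overhead): component A in fresh feed = component A in product, i.e. 264×0.071 = (1−0.423)·F8·0.332.
F8 = 18.744/(0.332×0.577) = 97.847 g/s.
Recycle F11 = 0.423×97.847 = 41.389 g/s.
Combined feed F4 = 264 + 41.389 = 305.39 g/s.

305.4 g/s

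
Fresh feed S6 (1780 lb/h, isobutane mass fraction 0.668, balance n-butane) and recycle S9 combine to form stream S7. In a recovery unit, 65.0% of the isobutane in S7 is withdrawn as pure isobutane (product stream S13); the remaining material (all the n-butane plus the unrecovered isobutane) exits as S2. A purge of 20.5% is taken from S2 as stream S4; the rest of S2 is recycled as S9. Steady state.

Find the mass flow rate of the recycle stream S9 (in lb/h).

2750 lb/h

n-butane enters only via S6 and leaves only via the purge: 1780×0.332 = 0.205×(n-butane in S2), and the recovery unit passes all n-butane, so n-butane in S7 = n-butane in S2 = 2882.7 lb/h.
isobutane in S7: m_A = 1780×0.668 + (1−0.205)·(1−0.650)·m_A, so m_A = 1189/0.7218 = 1647.4 lb/h.
S2 = (1−0.650)×1647.4 + 2882.7 = 3459.3 lb/h.
Recycle S9 = (1−0.205)×3459.3 = 2750.2 lb/h.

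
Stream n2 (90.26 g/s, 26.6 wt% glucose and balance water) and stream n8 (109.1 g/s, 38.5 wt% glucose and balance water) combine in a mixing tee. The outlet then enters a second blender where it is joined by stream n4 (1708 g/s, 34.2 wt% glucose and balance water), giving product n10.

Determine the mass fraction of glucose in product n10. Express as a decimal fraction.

Overall, product flow = 1907.4 g/s.
glucose in = 90.26×0.266 + 109.1×0.385 + 1708×0.342 = 650.15 g/s.
glucose fraction in n10 = 0.341.

0.341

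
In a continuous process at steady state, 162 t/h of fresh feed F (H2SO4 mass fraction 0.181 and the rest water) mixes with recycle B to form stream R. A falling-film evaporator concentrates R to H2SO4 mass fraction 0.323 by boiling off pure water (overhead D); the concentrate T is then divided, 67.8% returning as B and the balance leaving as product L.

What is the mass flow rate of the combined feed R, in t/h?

Overall H2SO4 balance (none leaves overhead): H2SO4 in fresh feed = H2SO4 in product, i.e. 162×0.181 = (1−0.678)·T·0.323.
T = 29.322/(0.323×0.322) = 281.93 t/h.
Recycle B = 0.678×281.93 = 191.15 t/h.
Combined feed R = 162 + 191.15 = 353.15 t/h.

353.1 t/h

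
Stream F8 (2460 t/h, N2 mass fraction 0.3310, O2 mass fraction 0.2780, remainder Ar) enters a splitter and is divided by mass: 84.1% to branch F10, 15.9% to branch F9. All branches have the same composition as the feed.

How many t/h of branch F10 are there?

2069 t/h

Branch F10 flow = 0.841×2460 = 2068.9 t/h.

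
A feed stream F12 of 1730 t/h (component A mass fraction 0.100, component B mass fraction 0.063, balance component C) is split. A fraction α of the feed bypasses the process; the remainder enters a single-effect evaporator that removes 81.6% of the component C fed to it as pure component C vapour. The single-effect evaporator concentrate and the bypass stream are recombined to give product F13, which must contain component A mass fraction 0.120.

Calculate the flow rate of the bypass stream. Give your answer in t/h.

1308 t/h

All 1730×0.100 = 173 t/h of component A reaches F13, so F13 = 173/0.120 = 1441.7 t/h and vapour = 288.33 t/h.
The evaporator receives (1−α)·1730 of feed at 0.837 component C and removes 0.816 of that component C:
0.816×0.837×(1−α)×1730 = 288.33
(1−α) = 288.33/1181.6 = 0.2440;  α = 0.7560.
Bypass flow = 0.7560×1730 = 1307.8 t/h.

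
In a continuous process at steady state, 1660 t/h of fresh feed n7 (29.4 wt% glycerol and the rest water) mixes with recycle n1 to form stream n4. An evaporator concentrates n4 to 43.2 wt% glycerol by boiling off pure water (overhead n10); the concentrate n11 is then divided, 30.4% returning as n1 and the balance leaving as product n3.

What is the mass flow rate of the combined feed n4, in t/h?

Overall glycerol balance (none leaves overhead): glycerol in fresh feed = glycerol in product, i.e. 1660×0.294 = (1−0.304)·n11·0.432.
n11 = 488.04/(0.432×0.696) = 1623.2 t/h.
Recycle n1 = 0.304×1623.2 = 493.44 t/h.
Combined feed n4 = 1660 + 493.44 = 2153.4 t/h.

2153 t/h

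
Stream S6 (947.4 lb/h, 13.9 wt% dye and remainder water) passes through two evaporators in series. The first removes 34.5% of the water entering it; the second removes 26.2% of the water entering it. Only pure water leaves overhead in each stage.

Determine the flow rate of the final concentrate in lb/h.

water in feed = 947.4×0.861 = 815.71 lb/h.
After stage 1: water left = (1−0.345)×815.71 = 534.29; stream total = 665.98 lb/h.
After stage 2: water left = (1−0.262)×534.29 = 394.31; final concentrate = 526 lb/h.

526 lb/h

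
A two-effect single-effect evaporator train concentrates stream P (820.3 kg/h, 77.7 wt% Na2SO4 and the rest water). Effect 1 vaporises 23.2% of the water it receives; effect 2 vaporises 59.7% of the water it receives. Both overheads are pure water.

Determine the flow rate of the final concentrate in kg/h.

694 kg/h

water in feed = 820.3×0.223 = 182.93 kg/h.
After stage 1: water left = (1−0.232)×182.93 = 140.49; stream total = 777.86 kg/h.
After stage 2: water left = (1−0.597)×140.49 = 56.617; final concentrate = 693.99 kg/h.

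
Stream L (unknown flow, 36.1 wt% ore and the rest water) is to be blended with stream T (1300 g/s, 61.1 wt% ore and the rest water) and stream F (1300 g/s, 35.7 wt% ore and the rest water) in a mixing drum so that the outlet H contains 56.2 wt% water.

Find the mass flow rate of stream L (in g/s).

1553 g/s

Let L be the unknown flow. Total out = 2600 + L.
water balance: 1341.6 + 0.639·L = 0.562·(2600 + L)
(0.639 − 0.562)·L = 0.562×2600 − 1341.6 = 119.6
L = 119.6 / 0.077 = 1553.2 g/s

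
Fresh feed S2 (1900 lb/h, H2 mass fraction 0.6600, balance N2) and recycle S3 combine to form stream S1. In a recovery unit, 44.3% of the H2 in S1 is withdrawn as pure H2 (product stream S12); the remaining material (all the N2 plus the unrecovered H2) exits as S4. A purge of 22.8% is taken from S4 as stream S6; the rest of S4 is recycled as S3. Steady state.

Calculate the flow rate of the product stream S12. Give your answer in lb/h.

974.6 lb/h

H2 in S1: m_A = 1900×0.660 + (1−0.228)·(1−0.443)·m_A, so m_A = 1254/0.5700 = 2200 lb/h.
Product S12 = 0.443×2200 = 974.61 lb/h.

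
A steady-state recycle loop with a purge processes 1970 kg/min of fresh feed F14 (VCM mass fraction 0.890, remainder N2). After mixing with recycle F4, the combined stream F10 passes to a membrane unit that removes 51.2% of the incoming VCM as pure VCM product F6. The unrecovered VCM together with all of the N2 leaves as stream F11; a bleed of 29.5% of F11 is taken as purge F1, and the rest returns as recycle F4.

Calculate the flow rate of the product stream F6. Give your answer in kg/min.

1369 kg/min

VCM in F10: m_A = 1970×0.890 + (1−0.295)·(1−0.512)·m_A, so m_A = 1753.3/0.6560 = 2672.9 kg/min.
Product F6 = 0.512×2672.9 = 1368.5 kg/min.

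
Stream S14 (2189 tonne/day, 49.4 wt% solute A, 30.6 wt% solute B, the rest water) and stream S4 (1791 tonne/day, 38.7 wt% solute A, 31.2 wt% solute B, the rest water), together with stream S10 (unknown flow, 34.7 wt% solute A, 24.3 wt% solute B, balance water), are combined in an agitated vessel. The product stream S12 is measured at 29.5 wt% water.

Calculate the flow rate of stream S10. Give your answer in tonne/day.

Let S10 be the unknown flow. Total out = 3980 + S10.
water balance: 976.89 + 0.410·S10 = 0.295·(3980 + S10)
(0.410 − 0.295)·S10 = 0.295×3980 − 976.89 = 197.21
S10 = 197.21 / 0.115 = 1714.9 tonne/day

1715 tonne/day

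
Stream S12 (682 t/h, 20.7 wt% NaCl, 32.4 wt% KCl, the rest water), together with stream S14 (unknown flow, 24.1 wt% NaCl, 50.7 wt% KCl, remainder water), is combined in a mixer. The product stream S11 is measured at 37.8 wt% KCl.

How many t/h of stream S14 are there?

285.5 t/h

Let S14 be the unknown flow. Total out = 682 + S14.
KCl balance: 220.97 + 0.507·S14 = 0.378·(682 + S14)
(0.507 − 0.378)·S14 = 0.378×682 − 220.97 = 36.828
S14 = 36.828 / 0.129 = 285.49 t/h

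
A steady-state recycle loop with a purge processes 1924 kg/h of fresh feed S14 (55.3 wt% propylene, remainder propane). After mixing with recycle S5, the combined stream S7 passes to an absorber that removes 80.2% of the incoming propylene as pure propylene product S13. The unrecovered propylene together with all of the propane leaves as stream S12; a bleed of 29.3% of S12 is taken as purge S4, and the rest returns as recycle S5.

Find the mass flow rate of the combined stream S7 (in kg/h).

propane enters only via S14 and leaves only via the purge: 1924×0.447 = 0.293×(propane in S12), and the absorber passes all propane, so propane in S7 = propane in S12 = 2935.2 kg/h.
propylene in S7: m_A = 1924×0.553 + (1−0.293)·(1−0.802)·m_A, so m_A = 1064/0.8600 = 1237.2 kg/h.
S7 = 1237.2 + 2935.2 = 4172.4 kg/h.

4172 kg/h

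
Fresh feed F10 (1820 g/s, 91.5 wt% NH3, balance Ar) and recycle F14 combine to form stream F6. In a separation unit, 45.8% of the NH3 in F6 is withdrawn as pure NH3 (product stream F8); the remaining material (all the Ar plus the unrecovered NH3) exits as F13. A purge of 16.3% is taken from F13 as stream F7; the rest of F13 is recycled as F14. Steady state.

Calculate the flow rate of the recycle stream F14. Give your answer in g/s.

2177 g/s

Ar enters only via F10 and leaves only via the purge: 1820×0.085 = 0.163×(Ar in F13), and the separation unit passes all Ar, so Ar in F6 = Ar in F13 = 949.08 g/s.
NH3 in F6: m_A = 1820×0.915 + (1−0.163)·(1−0.458)·m_A, so m_A = 1665.3/0.5463 = 3048.1 g/s.
F13 = (1−0.458)×3048.1 + 949.08 = 2601.1 g/s.
Recycle F14 = (1−0.163)×2601.1 = 2177.1 g/s.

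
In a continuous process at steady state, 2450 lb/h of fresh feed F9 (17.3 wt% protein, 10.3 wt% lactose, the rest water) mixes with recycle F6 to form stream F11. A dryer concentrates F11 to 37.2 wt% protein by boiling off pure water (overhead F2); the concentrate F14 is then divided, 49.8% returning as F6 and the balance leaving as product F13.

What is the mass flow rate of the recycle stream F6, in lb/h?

Overall protein balance (none leaves overhead): protein in fresh feed = protein in product, i.e. 2450×0.173 = (1−0.498)·F14·0.372.
F14 = 423.85/(0.372×0.502) = 2269.7 lb/h.
Recycle F6 = 0.498×2269.7 = 1130.3 lb/h.

1130 lb/h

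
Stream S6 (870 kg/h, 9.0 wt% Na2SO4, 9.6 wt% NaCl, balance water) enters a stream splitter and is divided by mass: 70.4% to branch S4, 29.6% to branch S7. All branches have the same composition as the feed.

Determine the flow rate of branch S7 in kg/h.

257.5 kg/h

Branch S7 flow = 0.296×870 = 257.52 kg/h.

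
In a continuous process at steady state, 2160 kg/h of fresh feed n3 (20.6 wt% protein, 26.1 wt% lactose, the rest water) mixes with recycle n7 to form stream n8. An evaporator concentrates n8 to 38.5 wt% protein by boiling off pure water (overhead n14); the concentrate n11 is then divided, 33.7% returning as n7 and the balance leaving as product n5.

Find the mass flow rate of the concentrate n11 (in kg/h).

Overall protein balance (none leaves overhead): protein in fresh feed = protein in product, i.e. 2160×0.206 = (1−0.337)·n11·0.385.
n11 = 444.96/(0.385×0.663) = 1743.2 kg/h.

1743 kg/h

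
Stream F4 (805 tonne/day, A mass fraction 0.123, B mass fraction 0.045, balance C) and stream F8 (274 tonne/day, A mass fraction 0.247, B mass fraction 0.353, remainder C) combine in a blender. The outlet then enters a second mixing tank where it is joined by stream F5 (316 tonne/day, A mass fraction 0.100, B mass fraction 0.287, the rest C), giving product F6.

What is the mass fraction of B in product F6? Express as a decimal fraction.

Overall, product flow = 1395 tonne/day.
B in = 805×0.045 + 274×0.353 + 316×0.287 = 223.64 tonne/day.
B fraction in F6 = 0.160.

0.160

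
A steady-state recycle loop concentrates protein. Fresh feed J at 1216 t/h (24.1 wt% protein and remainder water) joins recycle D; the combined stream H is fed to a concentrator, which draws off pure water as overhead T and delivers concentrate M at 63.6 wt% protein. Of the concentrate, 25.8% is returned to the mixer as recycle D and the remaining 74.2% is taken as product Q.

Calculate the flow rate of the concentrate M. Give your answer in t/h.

621 t/h

Overall protein balance (none leaves overhead): protein in fresh feed = protein in product, i.e. 1216×0.241 = (1−0.258)·M·0.636.
M = 293.06/(0.636×0.742) = 621 t/h.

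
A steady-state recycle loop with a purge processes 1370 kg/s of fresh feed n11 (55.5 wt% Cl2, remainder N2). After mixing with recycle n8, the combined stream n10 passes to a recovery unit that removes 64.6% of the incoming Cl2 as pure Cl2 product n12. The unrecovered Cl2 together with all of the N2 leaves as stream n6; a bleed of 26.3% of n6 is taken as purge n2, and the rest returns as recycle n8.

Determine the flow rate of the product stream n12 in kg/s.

664.6 kg/s

Cl2 in n10: m_A = 1370×0.555 + (1−0.263)·(1−0.646)·m_A, so m_A = 760.35/0.7391 = 1028.7 kg/s.
Product n12 = 0.646×1028.7 = 664.57 kg/s.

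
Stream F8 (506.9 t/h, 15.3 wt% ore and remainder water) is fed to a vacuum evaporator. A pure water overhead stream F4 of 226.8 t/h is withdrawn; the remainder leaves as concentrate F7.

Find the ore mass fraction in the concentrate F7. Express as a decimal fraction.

0.277

ore is not removed: 506.9×0.153 = 77.556 t/h of ore enters F7.
Concentrate = 506.9 − 226.8 = 280.1 t/h.
Mass fraction = 77.556/280.1 = 0.277.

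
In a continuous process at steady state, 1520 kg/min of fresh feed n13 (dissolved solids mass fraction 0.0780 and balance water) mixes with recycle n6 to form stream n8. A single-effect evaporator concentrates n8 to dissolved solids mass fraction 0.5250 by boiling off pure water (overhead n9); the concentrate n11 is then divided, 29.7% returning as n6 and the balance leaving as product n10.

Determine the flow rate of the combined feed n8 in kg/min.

1615 kg/min

Overall dissolved solids balance (none leaves overhead): dissolved solids in fresh feed = dissolved solids in product, i.e. 1520×0.078 = (1−0.297)·n11·0.525.
n11 = 118.56/(0.525×0.703) = 321.24 kg/min.
Recycle n6 = 0.297×321.24 = 95.407 kg/min.
Combined feed n8 = 1520 + 95.407 = 1615.4 kg/min.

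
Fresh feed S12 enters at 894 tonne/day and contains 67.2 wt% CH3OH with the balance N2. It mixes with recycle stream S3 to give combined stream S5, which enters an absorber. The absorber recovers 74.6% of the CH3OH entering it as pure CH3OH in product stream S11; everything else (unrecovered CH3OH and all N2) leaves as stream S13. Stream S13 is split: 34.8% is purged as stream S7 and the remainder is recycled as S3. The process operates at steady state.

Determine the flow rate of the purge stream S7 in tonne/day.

N2 enters only via S12 and leaves only via the purge: 894×0.328 = 0.348×(N2 in S13), and the absorber passes all N2, so N2 in S5 = N2 in S13 = 842.62 tonne/day.
CH3OH in S5: m_A = 894×0.672 + (1−0.348)·(1−0.746)·m_A, so m_A = 600.77/0.8344 = 720.01 tonne/day.
S13 = (1−0.746)×720.01 + 842.62 = 1025.5 tonne/day.
Purge S7 = 0.348×1025.5 = 356.87 tonne/day.

356.9 tonne/day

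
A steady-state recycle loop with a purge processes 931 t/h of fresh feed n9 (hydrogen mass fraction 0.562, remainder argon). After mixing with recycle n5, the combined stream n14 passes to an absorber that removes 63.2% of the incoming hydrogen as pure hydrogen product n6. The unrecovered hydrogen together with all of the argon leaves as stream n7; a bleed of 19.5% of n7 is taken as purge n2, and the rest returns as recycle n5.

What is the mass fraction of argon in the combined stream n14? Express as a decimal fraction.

0.738

argon enters only via n9 and leaves only via the purge: 931×0.438 = 0.195×(argon in n7), and the absorber passes all argon, so argon in n14 = argon in n7 = 2091.2 t/h.
hydrogen in n14: m_A = 931×0.562 + (1−0.195)·(1−0.632)·m_A, so m_A = 523.22/0.7038 = 743.47 t/h.
n14 = 743.47 + 2091.2 = 2834.6 t/h.
argon fraction in n14 = 2091.2/2834.6 = 0.738.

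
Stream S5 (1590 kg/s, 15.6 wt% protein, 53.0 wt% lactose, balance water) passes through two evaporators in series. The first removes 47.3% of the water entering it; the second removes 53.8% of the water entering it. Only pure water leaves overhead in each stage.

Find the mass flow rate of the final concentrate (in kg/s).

water in feed = 1590×0.314 = 499.26 kg/s.
After stage 1: water left = (1−0.473)×499.26 = 263.11; stream total = 1353.9 kg/s.
After stage 2: water left = (1−0.538)×263.11 = 121.56; final concentrate = 1212.3 kg/s.

1212 kg/s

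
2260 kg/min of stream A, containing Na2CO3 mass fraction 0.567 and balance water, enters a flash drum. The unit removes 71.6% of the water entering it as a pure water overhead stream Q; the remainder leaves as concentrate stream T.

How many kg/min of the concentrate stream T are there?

water entering = 2260×0.433 = 978.58 kg/min; overhead removed = 0.716×978.58 = 700.66 kg/min.
Concentrate = 2260 − 700.66 = 1559.3 kg/min.

1559 kg/min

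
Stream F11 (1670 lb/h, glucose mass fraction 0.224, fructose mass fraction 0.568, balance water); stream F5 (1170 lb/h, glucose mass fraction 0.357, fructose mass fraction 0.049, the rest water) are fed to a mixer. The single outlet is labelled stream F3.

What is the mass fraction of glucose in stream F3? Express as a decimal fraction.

0.279

Total flow out = 1670 + 1170 = 2840 lb/h.
glucose in = 1670×0.224 + 1170×0.357 = 791.77 lb/h.
glucose mass fraction in F3 = 791.77/2840 = 0.279.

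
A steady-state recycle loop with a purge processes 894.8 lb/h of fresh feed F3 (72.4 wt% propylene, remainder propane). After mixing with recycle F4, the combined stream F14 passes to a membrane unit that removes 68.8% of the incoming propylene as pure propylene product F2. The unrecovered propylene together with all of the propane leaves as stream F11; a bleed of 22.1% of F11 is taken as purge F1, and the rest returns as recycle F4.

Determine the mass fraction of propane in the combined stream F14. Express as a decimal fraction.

0.566

propane enters only via F3 and leaves only via the purge: 894.8×0.276 = 0.221×(propane in F11), and the membrane unit passes all propane, so propane in F14 = propane in F11 = 1117.5 lb/h.
propylene in F14: m_A = 894.8×0.724 + (1−0.221)·(1−0.688)·m_A, so m_A = 647.84/0.7570 = 855.85 lb/h.
F14 = 855.85 + 1117.5 = 1973.3 lb/h.
propane fraction in F14 = 1117.5/1973.3 = 0.566.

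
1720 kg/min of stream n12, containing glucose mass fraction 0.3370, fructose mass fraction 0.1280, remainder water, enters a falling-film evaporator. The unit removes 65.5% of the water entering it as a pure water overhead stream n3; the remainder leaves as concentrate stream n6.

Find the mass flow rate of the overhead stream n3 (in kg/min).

water entering = 1720×0.535 = 920.2 kg/min; overhead removed = 0.655×920.2 = 602.73 kg/min.

602.7 kg/min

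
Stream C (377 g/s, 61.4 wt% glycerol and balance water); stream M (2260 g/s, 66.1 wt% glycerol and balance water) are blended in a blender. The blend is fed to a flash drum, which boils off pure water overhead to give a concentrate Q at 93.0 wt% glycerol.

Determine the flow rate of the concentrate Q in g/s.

glycerol entering = 377×0.614 + 2260×0.661 = 1725.3 g/s.
All glycerol reports to Q, so Q = 1725.3/0.930 = 1855.2 g/s.

1855 g/s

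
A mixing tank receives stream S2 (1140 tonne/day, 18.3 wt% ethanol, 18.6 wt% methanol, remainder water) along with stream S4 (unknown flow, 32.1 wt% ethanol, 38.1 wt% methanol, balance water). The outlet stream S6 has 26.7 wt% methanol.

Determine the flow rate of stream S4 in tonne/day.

810 tonne/day

Let S4 be the unknown flow. Total out = 1140 + S4.
methanol balance: 212.04 + 0.381·S4 = 0.267·(1140 + S4)
(0.381 − 0.267)·S4 = 0.267×1140 − 212.04 = 92.34
S4 = 92.34 / 0.114 = 810 tonne/day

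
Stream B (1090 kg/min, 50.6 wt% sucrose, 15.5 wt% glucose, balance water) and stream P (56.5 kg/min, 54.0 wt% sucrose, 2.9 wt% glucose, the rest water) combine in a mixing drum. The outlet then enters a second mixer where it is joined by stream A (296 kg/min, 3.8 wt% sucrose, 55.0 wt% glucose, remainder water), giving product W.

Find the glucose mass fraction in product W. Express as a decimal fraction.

Overall, product flow = 1442.5 kg/min.
glucose in = 1090×0.155 + 56.5×0.029 + 296×0.550 = 333.39 kg/min.
glucose fraction in W = 0.231.

0.231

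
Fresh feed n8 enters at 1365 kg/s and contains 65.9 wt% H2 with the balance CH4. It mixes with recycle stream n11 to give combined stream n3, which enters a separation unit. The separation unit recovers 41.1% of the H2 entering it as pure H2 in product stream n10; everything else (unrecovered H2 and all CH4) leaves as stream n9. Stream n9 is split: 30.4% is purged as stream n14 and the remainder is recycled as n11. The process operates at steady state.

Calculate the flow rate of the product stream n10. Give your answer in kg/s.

H2 in n3: m_A = 1365×0.659 + (1−0.304)·(1−0.411)·m_A, so m_A = 899.54/0.5901 = 1524.5 kg/s.
Product n10 = 0.411×1524.5 = 626.57 kg/s.

626.6 kg/s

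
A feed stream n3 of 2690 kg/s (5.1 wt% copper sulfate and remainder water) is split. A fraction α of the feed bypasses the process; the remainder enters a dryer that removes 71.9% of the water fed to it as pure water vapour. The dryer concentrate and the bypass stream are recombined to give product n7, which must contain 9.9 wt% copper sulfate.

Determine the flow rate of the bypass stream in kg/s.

All 2690×0.051 = 137.19 kg/s of copper sulfate reaches n7, so n7 = 137.19/0.099 = 1385.8 kg/s and vapour = 1304.2 kg/s.
The evaporator receives (1−α)·2690 of feed at 0.949 water and removes 0.719 of that water:
0.719×0.949×(1−α)×2690 = 1304.2
(1−α) = 1304.2/1835.5 = 0.7106;  α = 0.2894.
Bypass flow = 0.2894×2690 = 778.55 kg/s.

778.5 kg/s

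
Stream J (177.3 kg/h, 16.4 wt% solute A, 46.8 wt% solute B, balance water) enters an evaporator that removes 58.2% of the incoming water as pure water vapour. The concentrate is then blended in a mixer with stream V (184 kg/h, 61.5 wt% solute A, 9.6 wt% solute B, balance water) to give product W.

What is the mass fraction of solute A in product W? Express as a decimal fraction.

Vapour removed = 0.582×0.368×177.3 = 37.973 kg/h; concentrate = 139.33 kg/h.
solute A reaching the mixer = 29.077 (from concentrate) + 184×0.615 = 142.24 kg/h.
Product flow = 139.33 + 184 = 323.33 kg/h; solute A fraction = 0.440.

0.440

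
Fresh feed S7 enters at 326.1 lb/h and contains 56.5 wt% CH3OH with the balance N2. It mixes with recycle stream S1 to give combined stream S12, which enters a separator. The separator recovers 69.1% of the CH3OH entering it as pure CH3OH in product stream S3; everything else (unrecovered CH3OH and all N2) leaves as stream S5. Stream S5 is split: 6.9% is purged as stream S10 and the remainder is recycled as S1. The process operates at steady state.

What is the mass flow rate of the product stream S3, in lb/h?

CH3OH in S12: m_A = 326.1×0.565 + (1−0.069)·(1−0.691)·m_A, so m_A = 184.25/0.7123 = 258.66 lb/h.
Product S3 = 0.691×258.66 = 178.73 lb/h.

178.7 lb/h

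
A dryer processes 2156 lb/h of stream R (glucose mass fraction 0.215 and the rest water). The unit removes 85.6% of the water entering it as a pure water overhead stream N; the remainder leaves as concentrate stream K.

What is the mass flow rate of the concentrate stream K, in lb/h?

water entering = 2156×0.785 = 1692.5 lb/h; overhead removed = 0.856×1692.5 = 1448.7 lb/h.
Concentrate = 2156 − 1448.7 = 707.25 lb/h.

707.3 lb/h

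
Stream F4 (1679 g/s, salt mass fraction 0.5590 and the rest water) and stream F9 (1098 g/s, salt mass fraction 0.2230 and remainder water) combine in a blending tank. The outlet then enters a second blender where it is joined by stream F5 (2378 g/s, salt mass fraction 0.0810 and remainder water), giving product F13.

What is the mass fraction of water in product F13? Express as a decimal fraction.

Overall, product flow = 5155 g/s.
water in = 1679×0.441 + 1098×0.777 + 2378×0.919 = 3779 g/s.
water fraction in F13 = 0.7331.

0.7331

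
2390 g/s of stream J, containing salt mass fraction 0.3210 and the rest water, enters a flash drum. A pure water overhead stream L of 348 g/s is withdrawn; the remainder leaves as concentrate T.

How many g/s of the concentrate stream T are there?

2042 g/s

Concentrate = 2390 − 348 = 2042 g/s.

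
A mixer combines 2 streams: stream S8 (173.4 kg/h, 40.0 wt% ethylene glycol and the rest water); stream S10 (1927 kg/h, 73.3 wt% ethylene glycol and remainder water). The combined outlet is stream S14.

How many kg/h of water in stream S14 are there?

618.5 kg/h

water out = water in = 173.4×0.600 + 1927×0.267 = 618.55 kg/h.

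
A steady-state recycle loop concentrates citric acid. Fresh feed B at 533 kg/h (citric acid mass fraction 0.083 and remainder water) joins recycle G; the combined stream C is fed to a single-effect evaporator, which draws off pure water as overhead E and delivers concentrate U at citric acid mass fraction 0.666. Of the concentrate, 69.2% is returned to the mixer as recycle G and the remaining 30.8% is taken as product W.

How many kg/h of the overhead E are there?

Overall citric acid balance (none leaves overhead): citric acid in fresh feed = citric acid in product, i.e. 533×0.083 = (1−0.692)·U·0.666.
U = 44.239/(0.666×0.308) = 215.67 kg/h.
Recycle G = 0.692×215.67 = 149.24 kg/h.
Combined feed C = 533 + 149.24 = 682.24 kg/h.
Overhead E = C − U = 682.24 − 215.67 = 466.58 kg/h.

466.6 kg/h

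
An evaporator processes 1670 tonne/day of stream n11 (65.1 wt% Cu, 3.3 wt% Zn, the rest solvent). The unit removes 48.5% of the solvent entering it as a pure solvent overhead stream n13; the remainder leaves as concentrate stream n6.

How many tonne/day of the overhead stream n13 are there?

255.9 tonne/day

solvent entering = 1670×0.316 = 527.72 tonne/day; overhead removed = 0.485×527.72 = 255.94 tonne/day.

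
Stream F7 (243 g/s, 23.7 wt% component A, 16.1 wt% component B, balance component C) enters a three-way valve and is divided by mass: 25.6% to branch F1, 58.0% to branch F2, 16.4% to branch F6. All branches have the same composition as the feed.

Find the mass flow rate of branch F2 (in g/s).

140.9 g/s

Branch F2 flow = 0.580×243 = 140.94 g/s.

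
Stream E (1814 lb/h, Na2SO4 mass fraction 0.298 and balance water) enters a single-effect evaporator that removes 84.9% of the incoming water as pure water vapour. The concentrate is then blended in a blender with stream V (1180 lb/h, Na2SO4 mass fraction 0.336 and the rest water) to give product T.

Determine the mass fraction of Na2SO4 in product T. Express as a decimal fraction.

Vapour removed = 0.849×0.702×1814 = 1081.1 lb/h; concentrate = 732.86 lb/h.
Na2SO4 reaching the mixer = 540.57 (from concentrate) + 1180×0.336 = 937.05 lb/h.
Product flow = 732.86 + 1180 = 1912.9 lb/h; Na2SO4 fraction = 0.490.

0.490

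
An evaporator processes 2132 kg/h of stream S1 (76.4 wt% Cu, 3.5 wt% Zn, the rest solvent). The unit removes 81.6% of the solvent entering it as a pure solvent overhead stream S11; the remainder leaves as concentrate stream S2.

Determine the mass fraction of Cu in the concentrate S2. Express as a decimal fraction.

0.914

Cu is not removed: 2132×0.764 = 1628.8 kg/h of Cu enters S2.
solvent entering = 2132×0.201 = 428.53 kg/h; overhead removed = 0.816×428.53 = 349.68 kg/h.
Concentrate = 2132 − 349.68 = 1782.3 kg/h.
Mass fraction = 1628.8/1782.3 = 0.914.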